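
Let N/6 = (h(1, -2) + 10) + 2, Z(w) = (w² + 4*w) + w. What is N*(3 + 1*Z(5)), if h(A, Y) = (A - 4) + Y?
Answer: 2226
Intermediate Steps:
h(A, Y) = -4 + A + Y (h(A, Y) = (-4 + A) + Y = -4 + A + Y)
Z(w) = w² + 5*w
N = 42 (N = 6*(((-4 + 1 - 2) + 10) + 2) = 6*((-5 + 10) + 2) = 6*(5 + 2) = 6*7 = 42)
N*(3 + 1*Z(5)) = 42*(3 + 1*(5*(5 + 5))) = 42*(3 + 1*(5*10)) = 42*(3 + 1*50) = 42*(3 + 50) = 42*53 = 2226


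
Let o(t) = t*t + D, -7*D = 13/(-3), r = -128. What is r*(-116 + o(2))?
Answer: 299392/21 ≈ 14257.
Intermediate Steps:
D = 13/21 (D = -13/(7*(-3)) = -13*(-1)/(7*3) = -⅐*(-13/3) = 13/21 ≈ 0.61905)
o(t) = 13/21 + t² (o(t) = t*t + 13/21 = t² + 13/21 = 13/21 + t²)
r*(-116 + o(2)) = -128*(-116 + (13/21 + 2²)) = -128*(-116 + (13/21 + 4)) = -128*(-116 + 97/21) = -128*(-2339/21) = 299392/21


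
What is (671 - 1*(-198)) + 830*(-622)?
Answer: -515391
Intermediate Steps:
(671 - 1*(-198)) + 830*(-622) = (671 + 198) - 516260 = 869 - 516260 = -515391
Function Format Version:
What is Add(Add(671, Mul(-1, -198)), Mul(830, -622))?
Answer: -515391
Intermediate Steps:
Add(Add(671, Mul(-1, -198)), Mul(830, -622)) = Add(Add(671, 198), -516260) = Add(869, -516260) = -515391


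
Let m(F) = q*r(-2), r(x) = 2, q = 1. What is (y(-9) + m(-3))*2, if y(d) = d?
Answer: -14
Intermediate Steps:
m(F) = 2 (m(F) = 1*2 = 2)
(y(-9) + m(-3))*2 = (-9 + 2)*2 = -7*2 = -14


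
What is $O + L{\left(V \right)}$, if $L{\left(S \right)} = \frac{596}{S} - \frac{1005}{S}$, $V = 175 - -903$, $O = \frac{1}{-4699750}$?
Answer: $- \frac{43686337}{115143875} \approx -0.37941$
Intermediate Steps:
$O = - \frac{1}{4699750} \approx -2.1278 \cdot 10^{-7}$
$V = 1078$ ($V = 175 + 903 = 1078$)
$L{\left(S \right)} = - \frac{409}{S}$
$O + L{\left(V \right)} = - \frac{1}{4699750} - \frac{409}{1078} = - \frac{43686337}{115143875}$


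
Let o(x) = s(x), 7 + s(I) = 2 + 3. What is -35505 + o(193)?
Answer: -35507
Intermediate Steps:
s(I) = -2 (s(I) = -7 + (2 + 3) = -7 + 5 = -2)
o(x) = -2
-35505 + o(193) = -35505 - 2 = -35507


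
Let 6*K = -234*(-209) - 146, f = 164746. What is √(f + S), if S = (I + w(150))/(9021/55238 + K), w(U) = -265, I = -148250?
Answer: 8*√4668178738465079269306/1346729503 ≈ 405.87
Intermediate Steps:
K = 24380/3 (K = (-234*(-209) - 146)/6 = (48906 - 146)/6 = (⅙)*48760 = 24380/3 ≈ 8126.7)
S = -24611014710/1346729503 (S = (-148250 - 265)/(9021/55238 + 24380/3) = -148515/(9021*(1/55238) + 24380/3) = -148515/(9021/55238 + 24380/3) = -148515/1346729503/165714 = -148515*165714/1346729503 = -24611014710/1346729503 ≈ -18.275)
√(f + S) = √(164746 - 24611014710/1346729503) = √(221843687686528/1346729503) = 8*√4668178738465079269306/1346729503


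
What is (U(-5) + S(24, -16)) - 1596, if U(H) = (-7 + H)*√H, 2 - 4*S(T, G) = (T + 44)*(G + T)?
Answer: -3463/2 - 12*I*√5 ≈ -1731.5 - 26.833*I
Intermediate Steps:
S(T, G) = ½ - (44 + T)*(G + T)/4 (S(T, G) = ½ - (T + 44)*(G + T)/4 = ½ - (44 + T)*(G + T)/4)
U(H) = √H*(-7 + H)
(U(-5) + S(24, -16)) - 1596 = (√(-5)*(-7 - 5) + (½ - 11*(-16) - 11*24 - ¼*24² - ¼*(-16)*24)) - 1596 = ((I*√5)*(-12) + (½ + 176 - 264 - ¼*576 + 96)) - 1596 = (-12*I*√5 + (½ + 176 - 264 - 144 + 96)) - 1596 = (-12*I*√5 - 271/2) - 1596 = (-271/2 - 12*I*√5) - 1596 = -3463/2 - 12*I*√5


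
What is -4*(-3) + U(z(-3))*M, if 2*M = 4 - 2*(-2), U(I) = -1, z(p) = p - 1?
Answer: 8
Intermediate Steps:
z(p) = -1 + p
M = 4 (M = (4 - 2*(-2))/2 = (4 + 4)/2 = (½)*8 = 4)
-4*(-3) + U(z(-3))*M = -4*(-3) - 1*4 = 12 - 4 = 8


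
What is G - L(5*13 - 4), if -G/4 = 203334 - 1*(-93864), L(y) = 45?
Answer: -1188837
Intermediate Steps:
G = -1188792 (G = -4*(203334 - 1*(-93864)) = -4*(203334 + 93864) = -4*297198 = -1188792)
G - L(5*13 - 4) = -1188792 - 1*45 = -1188792 - 45 = -1188837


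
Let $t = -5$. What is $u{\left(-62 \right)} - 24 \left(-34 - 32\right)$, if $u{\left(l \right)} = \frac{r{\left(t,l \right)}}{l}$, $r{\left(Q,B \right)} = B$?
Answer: $1585$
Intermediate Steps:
$u{\left(l \right)} = 1$ ($u{\left(l \right)} = \frac{l}{l} = 1$)
$u{\left(-62 \right)} - 24 \left(-34 - 32\right) = 1 - 24 \left(-34 - 32\right) = 1 - 24 \left(-66\right) = 1 - -1584 = 1 + 1584 = 1585$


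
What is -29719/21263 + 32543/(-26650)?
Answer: -1483973159/566658950 ≈ -2.6188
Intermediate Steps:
-29719/21263 + 32543/(-26650) = -29719*1/21263 + 32543*(-1/26650) = -29719/21263 - 32543/26650 = -1483973159/566658950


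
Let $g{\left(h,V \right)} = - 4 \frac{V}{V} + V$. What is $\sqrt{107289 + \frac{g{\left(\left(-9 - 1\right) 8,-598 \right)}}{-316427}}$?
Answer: $\frac{\sqrt{10742423575081135}}{316427} \approx 327.55$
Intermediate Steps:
$g{\left(h,V \right)} = -4 + V$ ($g{\left(h,V \right)} = \left(-4\right) 1 + V = -4 + V$)
$\sqrt{107289 + \frac{g{\left(\left(-9 - 1\right) 8,-598 \right)}}{-316427}} = \sqrt{107289 + \frac{-4 - 598}{-316427}} = \sqrt{107289 - - \frac{602}{316427}} = \sqrt{107289 + \frac{602}{316427}} = \sqrt{\frac{33949137005}{316427}} = \frac{\sqrt{10742423575081135}}{316427}$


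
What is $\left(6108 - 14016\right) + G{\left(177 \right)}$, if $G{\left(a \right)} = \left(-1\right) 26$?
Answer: $-7934$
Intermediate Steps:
$G{\left(a \right)} = -26$
$\left(6108 - 14016\right) + G{\left(177 \right)} = \left(6108 - 14016\right) - 26 = -7908 - 26 = -7934$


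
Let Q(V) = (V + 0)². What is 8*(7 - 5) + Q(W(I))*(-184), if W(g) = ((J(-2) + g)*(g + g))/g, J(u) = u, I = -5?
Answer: -36048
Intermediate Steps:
W(g) = -4 + 2*g (W(g) = ((-2 + g)*(g + g))/g = ((-2 + g)*(2*g))/g = (2*g*(-2 + g))/g = -4 + 2*g)
Q(V) = V²
8*(7 - 5) + Q(W(I))*(-184) = 8*(7 - 5) + (-4 + 2*(-5))²*(-184) = 8*2 + (-4 - 10)²*(-184) = 16 + (-14)²*(-184) = 16 + 196*(-184) = 16 - 36064 = -36048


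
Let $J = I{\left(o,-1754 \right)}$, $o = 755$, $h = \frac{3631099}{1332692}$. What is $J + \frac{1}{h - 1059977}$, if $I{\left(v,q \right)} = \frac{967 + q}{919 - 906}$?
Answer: $- \frac{1111731356832191}{18364050080805} \approx -60.538$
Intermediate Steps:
$h = \frac{3631099}{1332692}$ ($h = 3631099 \cdot \frac{1}{1332692} = \frac{3631099}{1332692} \approx 2.7246$)
$I{\left(v,q \right)} = \frac{967}{13} + \frac{q}{13}$ ($I{\left(v,q \right)} = \frac{967 + q}{13} = \left(967 + q\right) \frac{1}{13} = \frac{967}{13} + \frac{q}{13}$)
$J = - \frac{787}{13}$ ($J = \frac{967}{13} + \frac{1}{13} \left(-1754\right) = \frac{967}{13} - \frac{1754}{13} = - \frac{787}{13} \approx -60.538$)
$J + \frac{1}{h - 1059977} = - \frac{787}{13} + \frac{1}{\frac{3631099}{1332692} - 1059977} = - \frac{787}{13} + \frac{1}{- \frac{1412619236985}{1332692}} = - \frac{787}{13} - \frac{1332692}{1412619236985} = - \frac{1111731356832191}{18364050080805}$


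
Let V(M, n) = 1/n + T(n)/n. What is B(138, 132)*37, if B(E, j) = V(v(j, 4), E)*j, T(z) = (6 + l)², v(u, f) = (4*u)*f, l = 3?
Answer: 66748/23 ≈ 2902.1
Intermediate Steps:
v(u, f) = 4*f*u
T(z) = 81 (T(z) = (6 + 3)² = 9² = 81)
V(M, n) = 82/n (V(M, n) = 1/n + 81/n = 82/n)
B(E, j) = 82*j/E (B(E, j) = (82/E)*j = 82*j/E)
B(138, 132)*37 = (82*132/138)*37 = (82*132*(1/138))*37 = (1804/23)*37 = 66748/23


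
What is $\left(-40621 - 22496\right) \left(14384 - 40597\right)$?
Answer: $1654485921$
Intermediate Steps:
$\left(-40621 - 22496\right) \left(14384 - 40597\right) = - 63117 \left(14384 - 40597\right) = \left(-63117\right) \left(-26213\right) = 1654485921$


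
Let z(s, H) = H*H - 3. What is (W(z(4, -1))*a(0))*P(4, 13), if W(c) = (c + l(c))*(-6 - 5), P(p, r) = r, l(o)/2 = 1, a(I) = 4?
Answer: 0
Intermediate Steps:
z(s, H) = -3 + H**2 (z(s, H) = H**2 - 3 = -3 + H**2)
l(o) = 2 (l(o) = 2*1 = 2)
W(c) = -22 - 11*c (W(c) = (c + 2)*(-6 - 5) = (2 + c)*(-11) = -22 - 11*c)
(W(z(4, -1))*a(0))*P(4, 13) = ((-22 - 11*(-3 + (-1)**2))*4)*13 = ((-22 - 11*(-3 + 1))*4)*13 = ((-22 - 11*(-2))*4)*13 = ((-22 + 22)*4)*13 = (0*4)*13 = 0*13 = 0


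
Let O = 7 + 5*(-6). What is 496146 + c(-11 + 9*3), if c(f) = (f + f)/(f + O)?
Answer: 3472990/7 ≈ 4.9614e+5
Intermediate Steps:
O = -23 (O = 7 - 30 = -23)
c(f) = 2*f/(-23 + f) (c(f) = (f + f)/(f - 23) = (2*f)/(-23 + f) = 2*f/(-23 + f))
496146 + c(-11 + 9*3) = 496146 + 2*(-11 + 9*3)/(-23 + (-11 + 9*3)) = 496146 + 2*(-11 + 27)/(-23 + (-11 + 27)) = 496146 + 2*16/(-23 + 16) = 496146 + 2*16/(-7) = 496146 + 2*16*(-1/7) = 496146 - 32/7 = 3472990/7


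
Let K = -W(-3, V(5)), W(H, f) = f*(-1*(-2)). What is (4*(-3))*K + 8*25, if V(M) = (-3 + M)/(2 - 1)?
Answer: 248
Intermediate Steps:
V(M) = -3 + M (V(M) = (-3 + M)/1 = (-3 + M)*1 = -3 + M)
W(H, f) = 2*f (W(H, f) = f*2 = 2*f)
K = -4 (K = -2*(-3 + 5) = -2*2 = -1*4 = -4)
(4*(-3))*K + 8*25 = (4*(-3))*(-4) + 8*25 = -12*(-4) + 200 = 48 + 200 = 248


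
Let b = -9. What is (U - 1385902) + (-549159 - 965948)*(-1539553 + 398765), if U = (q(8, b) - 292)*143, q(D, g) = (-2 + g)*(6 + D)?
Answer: 1728414434636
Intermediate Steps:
U = -63778 (U = ((-12 - 2*8 + 6*(-9) + 8*(-9)) - 292)*143 = ((-12 - 16 - 54 - 72) - 292)*143 = (-154 - 292)*143 = -446*143 = -63778)
(U - 1385902) + (-549159 - 965948)*(-1539553 + 398765) = (-63778 - 1385902) + (-549159 - 965948)*(-1539553 + 398765) = -1449680 - 1515107*(-1140788) = -1449680 + 1728415884316 = 1728414434636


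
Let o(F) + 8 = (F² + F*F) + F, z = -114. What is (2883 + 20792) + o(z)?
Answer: 49545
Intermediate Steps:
o(F) = -8 + F + 2*F² (o(F) = -8 + ((F² + F*F) + F) = -8 + ((F² + F²) + F) = -8 + (2*F² + F) = -8 + (F + 2*F²) = -8 + F + 2*F²)
(2883 + 20792) + o(z) = (2883 + 20792) + (-8 - 114 + 2*(-114)²) = 23675 + (-8 - 114 + 2*12996) = 23675 + (-8 - 114 + 25992) = 23675 + 25870 = 49545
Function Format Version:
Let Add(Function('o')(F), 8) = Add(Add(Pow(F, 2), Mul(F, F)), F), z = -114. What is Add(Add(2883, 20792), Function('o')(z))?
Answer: 49545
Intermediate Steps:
Function('o')(F) = Add(-8, F, Mul(2, Pow(F, 2))) (Function('o')(F) = Add(-8, Add(Add(Pow(F, 2), Mul(F, F)), F)) = Add(-8, Add(Add(Pow(F, 2), Pow(F, 2)), F)) = Add(-8, Add(Mul(2, Pow(F, 2)), F)) = Add(-8, Add(F, Mul(2, Pow(F, 2)))) = Add(-8, F, Mul(2, Pow(F, 2))))
Add(Add(2883, 20792), Function('o')(z)) = Add(Add(2883, 20792), Add(-8, -114, Mul(2, Pow(-114, 2)))) = Add(23675, Add(-8, -114, Mul(2, 12996))) = Add(23675, Add(-8, -114, 25992)) = Add(23675, 25870) = 49545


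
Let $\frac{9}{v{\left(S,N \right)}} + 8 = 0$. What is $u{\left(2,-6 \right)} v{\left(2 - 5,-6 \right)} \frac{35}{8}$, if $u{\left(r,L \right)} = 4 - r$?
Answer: $- \frac{315}{32} \approx -9.8438$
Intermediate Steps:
$v{\left(S,N \right)} = - \frac{9}{8}$ ($v{\left(S,N \right)} = \frac{9}{-8 + 0} = \frac{9}{-8} = 9 \left(- \frac{1}{8}\right) = - \frac{9}{8}$)
$u{\left(2,-6 \right)} v{\left(2 - 5,-6 \right)} \frac{35}{8} = \left(4 - 2\right) \left(- \frac{9}{8}\right) \frac{35}{8} = \left(4 - 2\right) \left(- \frac{9}{8}\right) 35 \cdot \frac{1}{8} = 2 \left(- \frac{9}{8}\right) \frac{35}{8} = \left(- \frac{9}{4}\right) \frac{35}{8} = - \frac{315}{32}$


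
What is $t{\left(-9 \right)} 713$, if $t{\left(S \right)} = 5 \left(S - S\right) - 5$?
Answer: $-3565$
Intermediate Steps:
$t{\left(S \right)} = -5$ ($t{\left(S \right)} = 5 \cdot 0 - 5 = 0 - 5 = -5$)
$t{\left(-9 \right)} 713 = \left(-5\right) 713 = -3565$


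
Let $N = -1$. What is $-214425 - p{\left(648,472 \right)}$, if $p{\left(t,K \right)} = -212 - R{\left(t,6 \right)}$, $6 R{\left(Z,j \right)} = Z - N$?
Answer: $- \frac{1284629}{6} \approx -2.141 \cdot 10^{5}$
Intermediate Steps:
$R{\left(Z,j \right)} = \frac{1}{6} + \frac{Z}{6}$ ($R{\left(Z,j \right)} = \frac{Z - -1}{6} = \frac{Z + 1}{6} = \frac{1 + Z}{6} = \frac{1}{6} + \frac{Z}{6}$)
$p{\left(t,K \right)} = - \frac{1273}{6} - \frac{t}{6}$ ($p{\left(t,K \right)} = -212 - \left(\frac{1}{6} + \frac{t}{6}\right) = - \frac{1273}{6} - \frac{t}{6}$)
$-214425 - p{\left(648,472 \right)} = -214425 - \left(- \frac{1273}{6} - 108\right) = -214425 - - \frac{1921}{6} = -214425 + \frac{1921}{6} = - \frac{1284629}{6}$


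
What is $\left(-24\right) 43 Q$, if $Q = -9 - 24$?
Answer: $34056$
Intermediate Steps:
$Q = -33$ ($Q = -9 - 24 = -33$)
$\left(-24\right) 43 Q = \left(-24\right) 43 \left(-33\right) = \left(-1032\right) \left(-33\right) = 34056$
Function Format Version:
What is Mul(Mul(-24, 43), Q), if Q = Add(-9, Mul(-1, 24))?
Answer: 34056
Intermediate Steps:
Q = -33 (Q = Add(-9, -24) = -33)
Mul(Mul(-24, 43), Q) = Mul(Mul(-24, 43), -33) = Mul(-1032, -33) = 34056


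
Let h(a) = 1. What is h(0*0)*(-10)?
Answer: -10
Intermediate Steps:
h(0*0)*(-10) = 1*(-10) = -10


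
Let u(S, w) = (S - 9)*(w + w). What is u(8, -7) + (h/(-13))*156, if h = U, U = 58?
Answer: -682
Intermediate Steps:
u(S, w) = 2*w*(-9 + S) (u(S, w) = (-9 + S)*(2*w) = 2*w*(-9 + S))
h = 58
u(8, -7) + (h/(-13))*156 = 2*(-7)*(-9 + 8) + (58/(-13))*156 = 2*(-7)*(-1) + (58*(-1/13))*156 = 14 - 58/13*156 = 14 - 696 = -682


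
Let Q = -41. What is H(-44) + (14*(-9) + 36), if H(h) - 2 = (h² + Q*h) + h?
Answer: 3608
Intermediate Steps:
H(h) = 2 + h² - 40*h (H(h) = 2 + ((h² - 41*h) + h) = 2 + (h² - 40*h) = 2 + h² - 40*h)
H(-44) + (14*(-9) + 36) = (2 + (-44)² - 40*(-44)) + (14*(-9) + 36) = (2 + 1936 + 1760) + (-126 + 36) = 3698 - 90 = 3608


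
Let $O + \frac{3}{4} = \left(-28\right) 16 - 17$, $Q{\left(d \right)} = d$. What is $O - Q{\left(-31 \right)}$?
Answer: $- \frac{1739}{4} \approx -434.75$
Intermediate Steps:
$O = - \frac{1863}{4}$ ($O = - \frac{3}{4} - 465 = - \frac{1863}{4} \approx -465.75$)
$O - Q{\left(-31 \right)} = - \frac{1863}{4} - -31 = - \frac{1863}{4} + 31 = - \frac{1739}{4}$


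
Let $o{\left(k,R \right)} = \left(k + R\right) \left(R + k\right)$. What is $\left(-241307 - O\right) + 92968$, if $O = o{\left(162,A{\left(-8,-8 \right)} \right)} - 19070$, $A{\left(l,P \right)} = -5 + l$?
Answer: $-151470$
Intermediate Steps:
$o{\left(k,R \right)} = \left(R + k\right)^{2}$ ($o{\left(k,R \right)} = \left(R + k\right) \left(R + k\right) = \left(R + k\right)^{2}$)
$O = 3131$ ($O = \left(\left(-5 - 8\right) + 162\right)^{2} - 19070 = \left(-13 + 162\right)^{2} - 19070 = 149^{2} - 19070 = 22201 - 19070 = 3131$)
$\left(-241307 - O\right) + 92968 = \left(-241307 - 3131\right) + 92968 = -244438 + 92968 = -151470$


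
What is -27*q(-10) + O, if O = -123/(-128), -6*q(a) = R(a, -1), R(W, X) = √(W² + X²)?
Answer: 123/128 + 9*√101/2 ≈ 46.185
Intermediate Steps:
q(a) = -√(1 + a²)/6 (q(a) = -√(a² + (-1)²)/6 = -√(a² + 1)/6 = -√(1 + a²)/6)
O = 123/128 (O = -123*(-1/128) = 123/128 ≈ 0.96094)
-27*q(-10) + O = -(-9)*√(1 + (-10)²)/2 + 123/128 = -(-9)*√(1 + 100)/2 + 123/128 = -(-9)*√101/2 + 123/128 = 9*√101/2 + 123/128 = 123/128 + 9*√101/2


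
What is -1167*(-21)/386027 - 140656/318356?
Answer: -11623765805/30723502903 ≈ -0.37833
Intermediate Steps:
-1167*(-21)/386027 - 140656/318356 = 24507*(1/386027) - 140656*1/318356 = 24507/386027 - 35164/79589 = -11623765805/30723502903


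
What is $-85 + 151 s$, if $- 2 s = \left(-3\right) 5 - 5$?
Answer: $1425$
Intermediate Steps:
$s = 10$ ($s = - \frac{\left(-3\right) 5 - 5}{2} = - \frac{-15 - 5}{2} = \left(- \frac{1}{2}\right) \left(-20\right) = 10$)
$-85 + 151 s = -85 + 151 \cdot 10 = -85 + 1510 = 1425$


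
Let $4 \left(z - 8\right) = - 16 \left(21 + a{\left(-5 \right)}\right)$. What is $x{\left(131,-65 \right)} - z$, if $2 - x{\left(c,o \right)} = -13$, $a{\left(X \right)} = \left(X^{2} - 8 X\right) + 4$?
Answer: $367$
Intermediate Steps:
$a{\left(X \right)} = 4 + X^{2} - 8 X$
$z = -352$ ($z = 8 + \frac{\left(-16\right) \left(21 + \left(4 + \left(-5\right)^{2} - -40\right)\right)}{4} = 8 + \frac{\left(-16\right) \left(21 + \left(4 + 25 + 40\right)\right)}{4} = 8 + \frac{\left(-16\right) \left(21 + 69\right)}{4} = 8 + \frac{\left(-16\right) 90}{4} = 8 + \frac{1}{4} \left(-1440\right) = 8 - 360 = -352$)
$x{\left(c,o \right)} = 15$ ($x{\left(c,o \right)} = 2 - -13 = 2 + 13 = 15$)
$x{\left(131,-65 \right)} - z = 15 - -352 = 15 + 352 = 367$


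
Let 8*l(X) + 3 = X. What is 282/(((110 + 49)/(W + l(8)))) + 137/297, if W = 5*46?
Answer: 25783399/62964 ≈ 409.49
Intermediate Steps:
l(X) = -3/8 + X/8
W = 230
282/(((110 + 49)/(W + l(8)))) + 137/297 = 282/(((110 + 49)/(230 + (-3/8 + (⅛)*8)))) + 137/297 = 282/((159/(230 + (-3/8 + 1)))) + 137*(1/297) = 282/((159/(230 + 5/8))) + 137/297 = 282/((159/(1845/8))) + 137/297 = 282/((159*(8/1845))) + 137/297 = 282/(424/615) + 137/297 = 282*(615/424) + 137/297 = 86715/212 + 137/297 = 25783399/62964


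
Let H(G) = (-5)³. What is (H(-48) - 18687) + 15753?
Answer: -3059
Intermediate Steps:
H(G) = -125
(H(-48) - 18687) + 15753 = (-125 - 18687) + 15753 = -18812 + 15753 = -3059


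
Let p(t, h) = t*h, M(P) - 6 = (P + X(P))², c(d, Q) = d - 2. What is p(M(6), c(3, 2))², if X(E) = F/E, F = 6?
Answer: 3025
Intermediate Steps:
X(E) = 6/E
c(d, Q) = -2 + d
M(P) = 6 + (P + 6/P)²
p(t, h) = h*t
p(M(6), c(3, 2))² = ((-2 + 3)*(18 + 6² + 36/6²))² = (1*(18 + 36 + 36*(1/36)))² = (1*(18 + 36 + 1))² = (1*55)² = 55² = 3025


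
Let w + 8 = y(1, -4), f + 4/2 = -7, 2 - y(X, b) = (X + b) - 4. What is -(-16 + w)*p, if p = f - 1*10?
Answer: -285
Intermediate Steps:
y(X, b) = 6 - X - b (y(X, b) = 2 - ((X + b) - 4) = 2 - (-4 + X + b) = 2 + (4 - X - b) = 6 - X - b)
f = -9 (f = -2 - 7 = -9)
w = 1 (w = -8 + (6 - 1*1 - 1*(-4)) = -8 + (6 - 1 + 4) = -8 + 9 = 1)
p = -19 (p = -9 - 1*10 = -9 - 10 = -19)
-(-16 + w)*p = -(-16 + 1)*(-19) = -(-15)*(-19) = -1*285 = -285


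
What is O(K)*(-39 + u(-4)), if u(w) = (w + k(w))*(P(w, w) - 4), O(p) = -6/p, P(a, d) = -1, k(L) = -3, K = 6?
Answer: 4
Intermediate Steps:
u(w) = 15 - 5*w (u(w) = (w - 3)*(-1 - 4) = (-3 + w)*(-5) = 15 - 5*w)
O(K)*(-39 + u(-4)) = (-6/6)*(-39 + (15 - 5*(-4))) = (-6*⅙)*(-39 + (15 + 20)) = -(-39 + 35) = -1*(-4) = 4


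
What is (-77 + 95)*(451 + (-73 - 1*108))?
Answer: 4860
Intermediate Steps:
(-77 + 95)*(451 + (-73 - 1*108)) = 18*(451 + (-73 - 108)) = 18*(451 - 181) = 18*270 = 4860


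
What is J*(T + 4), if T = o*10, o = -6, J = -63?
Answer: 3528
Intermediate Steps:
T = -60 (T = -6*10 = -60)
J*(T + 4) = -63*(-60 + 4) = -63*(-56) = 3528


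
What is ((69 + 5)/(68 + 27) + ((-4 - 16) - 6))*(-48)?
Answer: 115008/95 ≈ 1210.6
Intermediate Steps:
((69 + 5)/(68 + 27) + ((-4 - 16) - 6))*(-48) = (74/95 + (-20 - 6))*(-48) = (74*(1/95) - 26)*(-48) = (74/95 - 26)*(-48) = -2396/95*(-48) = 115008/95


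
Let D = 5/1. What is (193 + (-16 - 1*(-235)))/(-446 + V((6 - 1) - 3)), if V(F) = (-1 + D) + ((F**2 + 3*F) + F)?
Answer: -206/215 ≈ -0.95814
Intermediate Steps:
D = 5 (D = 5*1 = 5)
V(F) = 4 + F**2 + 4*F (V(F) = (-1 + 5) + ((F**2 + 3*F) + F) = 4 + (F**2 + 4*F) = 4 + F**2 + 4*F)
(193 + (-16 - 1*(-235)))/(-446 + V((6 - 1) - 3)) = (193 + (-16 - 1*(-235)))/(-446 + (4 + ((6 - 1) - 3)**2 + 4*((6 - 1) - 3))) = (193 + (-16 + 235))/(-446 + (4 + (5 - 3)**2 + 4*(5 - 3))) = (193 + 219)/(-446 + (4 + 2**2 + 4*2)) = 412/(-446 + (4 + 4 + 8)) = 412/(-446 + 16) = 412/(-430) = 412*(-1/430) = -206/215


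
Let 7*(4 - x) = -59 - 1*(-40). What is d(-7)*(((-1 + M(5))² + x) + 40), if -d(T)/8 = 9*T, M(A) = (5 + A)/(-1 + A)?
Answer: 24678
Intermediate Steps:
x = 47/7 (x = 4 - (-59 - 1*(-40))/7 = 4 - (-59 + 40)/7 = 4 - ⅐*(-19) = 4 + 19/7 = 47/7 ≈ 6.7143)
M(A) = (5 + A)/(-1 + A)
d(T) = -72*T
d(-7)*(((-1 + M(5))² + x) + 40) = (-72*(-7))*(((-1 + (5 + 5)/(-1 + 5))² + 47/7) + 40) = 504*(((-1 + 10/4)² + 47/7) + 40) = 504*(((-1 + (¼)*10)² + 47/7) + 40) = 504*(((-1 + 5/2)² + 47/7) + 40) = 504*(((3/2)² + 47/7) + 40) = 504*((9/4 + 47/7) + 40) = 504*(251/28 + 40) = 504*(1371/28) = 24678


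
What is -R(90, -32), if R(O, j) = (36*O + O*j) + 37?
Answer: -397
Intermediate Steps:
R(O, j) = 37 + 36*O + O*j
-R(90, -32) = -(37 + 36*90 + 90*(-32)) = -(37 + 3240 - 2880) = -1*397 = -397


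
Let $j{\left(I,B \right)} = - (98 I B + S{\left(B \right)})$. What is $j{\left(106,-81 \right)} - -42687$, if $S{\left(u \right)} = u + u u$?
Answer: $877635$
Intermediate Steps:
$S{\left(u \right)} = u + u^{2}$
$j{\left(I,B \right)} = - B \left(1 + B\right) - 98 B I$ ($j{\left(I,B \right)} = - (98 I B + B \left(1 + B\right)) = - (98 B I + B \left(1 + B\right)) = - (B \left(1 + B\right) + 98 B I) = - B \left(1 + B\right) - 98 B I$)
$j{\left(106,-81 \right)} - -42687 = - 81 \left(-1 - -81 - 10388\right) - -42687 = - 81 \left(-1 + 81 - 10388\right) + 42687 = \left(-81\right) \left(-10308\right) + 42687 = 834948 + 42687 = 877635$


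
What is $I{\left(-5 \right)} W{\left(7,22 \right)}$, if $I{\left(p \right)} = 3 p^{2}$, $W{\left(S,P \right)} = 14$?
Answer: $1050$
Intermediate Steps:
$I{\left(-5 \right)} W{\left(7,22 \right)} = 3 \left(-5\right)^{2} \cdot 14 = 3 \cdot 25 \cdot 14 = 75 \cdot 14 = 1050$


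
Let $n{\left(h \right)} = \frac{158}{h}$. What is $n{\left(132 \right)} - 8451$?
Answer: $- \frac{557687}{66} \approx -8449.8$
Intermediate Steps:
$n{\left(132 \right)} - 8451 = \frac{158}{132} - 8451 = 158 \cdot \frac{1}{132} - 8451 = \frac{79}{66} - 8451 = - \frac{557687}{66}$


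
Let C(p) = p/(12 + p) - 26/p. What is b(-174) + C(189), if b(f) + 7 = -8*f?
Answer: 17548420/12663 ≈ 1385.8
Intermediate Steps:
C(p) = -26/p + p/(12 + p)
b(f) = -7 - 8*f
b(-174) + C(189) = (-7 - 8*(-174)) + (-312 + 189**2 - 26*189)/(189*(12 + 189)) = (-7 + 1392) + (1/189)*(-312 + 35721 - 4914)/201 = 1385 + (1/189)*(1/201)*30495 = 1385 + 10165/12663 = 17548420/12663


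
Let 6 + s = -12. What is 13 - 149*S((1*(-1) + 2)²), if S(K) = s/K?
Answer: 2695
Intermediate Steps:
s = -18 (s = -6 - 12 = -18)
S(K) = -18/K
13 - 149*S((1*(-1) + 2)²) = 13 - (-2682)/((1*(-1) + 2)²) = 13 - (-2682)/((-1 + 2)²) = 13 - (-2682)/(1²) = 13 - (-2682)/1 = 13 - (-2682) = 13 - 149*(-18) = 13 + 2682 = 2695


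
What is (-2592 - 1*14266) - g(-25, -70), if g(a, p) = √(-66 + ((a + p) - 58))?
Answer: -16858 - I*√219 ≈ -16858.0 - 14.799*I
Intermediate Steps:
g(a, p) = √(-124 + a + p) (g(a, p) = √(-66 + (-58 + a + p)) = √(-124 + a + p))
(-2592 - 1*14266) - g(-25, -70) = (-2592 - 1*14266) - √(-124 - 25 - 70) = (-2592 - 14266) - √(-219) = -16858 - I*√219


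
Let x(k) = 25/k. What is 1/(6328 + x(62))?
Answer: 62/392361 ≈ 0.00015802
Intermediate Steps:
1/(6328 + x(62)) = 1/(6328 + 25/62) = 1/(392361/62) = 62/392361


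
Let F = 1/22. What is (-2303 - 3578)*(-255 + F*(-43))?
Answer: 33245293/22 ≈ 1.5112e+6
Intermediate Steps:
F = 1/22 ≈ 0.045455
(-2303 - 3578)*(-255 + F*(-43)) = (-2303 - 3578)*(-255 + (1/22)*(-43)) = -5881*(-255 - 43/22) = -5881*(-5653/22) = 33245293/22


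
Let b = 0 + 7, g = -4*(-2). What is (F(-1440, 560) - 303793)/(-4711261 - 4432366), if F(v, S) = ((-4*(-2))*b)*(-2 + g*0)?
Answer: 303905/9143627 ≈ 0.033237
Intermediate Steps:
g = 8
b = 7
F(v, S) = -112 (F(v, S) = (-4*(-2)*7)*(-2 + 8*0) = (8*7)*(-2 + 0) = 56*(-2) = -112)
(F(-1440, 560) - 303793)/(-4711261 - 4432366) = (-112 - 303793)/(-4711261 - 4432366) = -303905/(-9143627) = -303905*(-1/9143627) = 303905/9143627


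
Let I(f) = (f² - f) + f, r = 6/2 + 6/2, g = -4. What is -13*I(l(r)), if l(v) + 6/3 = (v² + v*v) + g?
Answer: -56628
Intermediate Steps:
r = 6 (r = 6*(½) + 6*(½) = 3 + 3 = 6)
l(v) = -6 + 2*v² (l(v) = -2 + ((v² + v*v) - 4) = -2 + ((v² + v²) - 4) = -2 + (2*v² - 4) = -2 + (-4 + 2*v²) = -6 + 2*v²)
I(f) = f²
-13*I(l(r)) = -13*(-6 + 2*6²)² = -13*(-6 + 2*36)² = -13*(-6 + 72)² = -13*66² = -13*4356 = -56628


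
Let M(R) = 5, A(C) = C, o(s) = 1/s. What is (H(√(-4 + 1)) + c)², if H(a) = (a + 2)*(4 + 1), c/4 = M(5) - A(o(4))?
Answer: 766 + 290*I*√3 ≈ 766.0 + 502.29*I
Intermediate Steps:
o(s) = 1/s
c = 19 (c = 4*(5 - 1/4) = 4*(5 - 1*¼) = 4*(5 - ¼) = 4*(19/4) = 19)
H(a) = 10 + 5*a (H(a) = (2 + a)*5 = 10 + 5*a)
(H(√(-4 + 1)) + c)² = ((10 + 5*√(-4 + 1)) + 19)² = ((10 + 5*√(-3)) + 19)² = ((10 + 5*(I*√3)) + 19)² = ((10 + 5*I*√3) + 19)² = (29 + 5*I*√3)²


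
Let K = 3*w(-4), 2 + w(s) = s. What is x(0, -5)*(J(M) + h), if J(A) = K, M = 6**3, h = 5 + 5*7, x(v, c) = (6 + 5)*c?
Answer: -1210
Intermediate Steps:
w(s) = -2 + s
x(v, c) = 11*c
h = 40 (h = 5 + 35 = 40)
M = 216
K = -18 (K = 3*(-2 - 4) = 3*(-6) = -18)
J(A) = -18
x(0, -5)*(J(M) + h) = (11*(-5))*(-18 + 40) = -55*22 = -1210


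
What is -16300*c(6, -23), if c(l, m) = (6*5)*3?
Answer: -1467000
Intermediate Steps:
c(l, m) = 90 (c(l, m) = 30*3 = 90)
-16300*c(6, -23) = -16300*90 = -1467000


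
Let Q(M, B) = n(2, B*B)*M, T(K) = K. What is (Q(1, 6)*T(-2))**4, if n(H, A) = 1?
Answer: 16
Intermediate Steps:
Q(M, B) = M (Q(M, B) = 1*M = M)
(Q(1, 6)*T(-2))**4 = (1*(-2))**4 = (-2)**4 = 16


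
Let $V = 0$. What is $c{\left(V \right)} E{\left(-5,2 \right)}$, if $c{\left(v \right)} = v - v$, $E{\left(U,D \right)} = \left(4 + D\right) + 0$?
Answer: $0$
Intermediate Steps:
$E{\left(U,D \right)} = 4 + D$
$c{\left(v \right)} = 0$
$c{\left(V \right)} E{\left(-5,2 \right)} = 0 \left(4 + 2\right) = 0 \cdot 6 = 0$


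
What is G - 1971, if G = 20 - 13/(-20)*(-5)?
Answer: -7817/4 ≈ -1954.3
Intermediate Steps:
G = 67/4 (G = 20 - 13*(-1/20)*(-5) = 20 + (13/20)*(-5) = 20 - 13/4 = 67/4 ≈ 16.750)
G - 1971 = 67/4 - 1971 = -7817/4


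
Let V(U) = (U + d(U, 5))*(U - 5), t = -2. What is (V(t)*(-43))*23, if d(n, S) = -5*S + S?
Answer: -152306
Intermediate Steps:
d(n, S) = -4*S
V(U) = (-20 + U)*(-5 + U) (V(U) = (U - 4*5)*(U - 5) = (U - 20)*(-5 + U) = (-20 + U)*(-5 + U))
(V(t)*(-43))*23 = ((100 + (-2)² - 25*(-2))*(-43))*23 = ((100 + 4 + 50)*(-43))*23 = (154*(-43))*23 = -6622*23 = -152306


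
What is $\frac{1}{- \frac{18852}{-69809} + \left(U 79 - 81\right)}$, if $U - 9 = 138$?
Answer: $\frac{69809}{805056240} \approx 8.6713 \cdot 10^{-5}$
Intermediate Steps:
$U = 147$ ($U = 9 + 138 = 147$)
$\frac{1}{- \frac{18852}{-69809} + \left(U 79 - 81\right)} = \frac{1}{- \frac{18852}{-69809} + \left(147 \cdot 79 - 81\right)} = \frac{1}{\left(-18852\right) \left(- \frac{1}{69809}\right) + \left(11613 - 81\right)} = \frac{1}{\frac{18852}{69809} + 11532} = \frac{1}{\frac{805056240}{69809}} = \frac{69809}{805056240}$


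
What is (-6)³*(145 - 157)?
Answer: 2592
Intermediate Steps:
(-6)³*(145 - 157) = -216*(-12) = 2592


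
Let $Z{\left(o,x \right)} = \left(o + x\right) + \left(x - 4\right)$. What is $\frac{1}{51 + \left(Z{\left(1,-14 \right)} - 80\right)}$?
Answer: $- \frac{1}{60} \approx -0.016667$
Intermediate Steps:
$Z{\left(o,x \right)} = -4 + o + 2 x$ ($Z{\left(o,x \right)} = \left(o + x\right) + \left(-4 + x\right) = -4 + o + 2 x$)
$\frac{1}{51 + \left(Z{\left(1,-14 \right)} - 80\right)} = \frac{1}{51 + \left(\left(-4 + 1 + 2 \left(-14\right)\right) - 80\right)} = \frac{1}{51 - 111} = \frac{1}{-60} = - \frac{1}{60}$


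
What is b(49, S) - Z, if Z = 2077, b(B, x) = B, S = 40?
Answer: -2028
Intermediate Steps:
b(49, S) - Z = 49 - 1*2077 = 49 - 2077 = -2028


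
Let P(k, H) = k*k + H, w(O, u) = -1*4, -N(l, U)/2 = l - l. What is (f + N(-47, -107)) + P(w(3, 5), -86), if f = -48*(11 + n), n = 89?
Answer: -4870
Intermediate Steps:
N(l, U) = 0 (N(l, U) = -2*(l - l) = -2*0 = 0)
w(O, u) = -4
P(k, H) = H + k² (P(k, H) = k² + H = H + k²)
f = -4800 (f = -48*(11 + 89) = -48*100 = -4800)
(f + N(-47, -107)) + P(w(3, 5), -86) = (-4800 + 0) + (-86 + (-4)²) = -4800 + (-86 + 16) = -4800 - 70 = -4870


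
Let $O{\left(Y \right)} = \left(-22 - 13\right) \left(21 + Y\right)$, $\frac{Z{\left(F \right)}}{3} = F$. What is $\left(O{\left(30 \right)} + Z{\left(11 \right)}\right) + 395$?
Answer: $-1357$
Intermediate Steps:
$Z{\left(F \right)} = 3 F$
$O{\left(Y \right)} = -735 - 35 Y$ ($O{\left(Y \right)} = - 35 \left(21 + Y\right) = -735 - 35 Y$)
$\left(O{\left(30 \right)} + Z{\left(11 \right)}\right) + 395 = \left(\left(-735 - 1050\right) + 3 \cdot 11\right) + 395 = \left(\left(-735 - 1050\right) + 33\right) + 395 = \left(-1785 + 33\right) + 395 = -1752 + 395 = -1357$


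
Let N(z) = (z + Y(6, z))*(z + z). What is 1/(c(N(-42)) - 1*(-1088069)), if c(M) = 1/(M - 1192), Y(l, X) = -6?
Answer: 2840/3090115961 ≈ 9.1906e-7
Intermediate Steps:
N(z) = 2*z*(-6 + z) (N(z) = (z - 6)*(z + z) = (-6 + z)*(2*z) = 2*z*(-6 + z))
c(M) = 1/(-1192 + M)
1/(c(N(-42)) - 1*(-1088069)) = 1/(1/(-1192 + 2*(-42)*(-6 - 42)) - 1*(-1088069)) = 1/(1/(-1192 + 2*(-42)*(-48)) + 1088069) = 1/(1/(-1192 + 4032) + 1088069) = 1/(1/2840 + 1088069) = 1/(3090115961/2840) = 2840/3090115961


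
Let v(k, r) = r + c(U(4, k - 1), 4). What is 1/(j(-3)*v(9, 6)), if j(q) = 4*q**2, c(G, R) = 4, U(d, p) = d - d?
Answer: 1/360 ≈ 0.0027778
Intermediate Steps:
U(d, p) = 0
v(k, r) = 4 + r (v(k, r) = r + 4 = 4 + r)
1/(j(-3)*v(9, 6)) = 1/((4*(-3)**2)*(4 + 6)) = 1/((4*9)*10) = 1/(36*10) = 1/360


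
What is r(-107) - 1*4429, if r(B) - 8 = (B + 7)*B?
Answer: 6279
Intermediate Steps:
r(B) = 8 + B*(7 + B) (r(B) = 8 + (B + 7)*B = 8 + (7 + B)*B = 8 + B*(7 + B))
r(-107) - 1*4429 = (8 + (-107)**2 + 7*(-107)) - 1*4429 = (8 + 11449 - 749) - 4429 = 10708 - 4429 = 6279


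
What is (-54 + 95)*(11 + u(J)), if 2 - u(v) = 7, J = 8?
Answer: 246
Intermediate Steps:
u(v) = -5 (u(v) = 2 - 1*7 = 2 - 7 = -5)
(-54 + 95)*(11 + u(J)) = (-54 + 95)*(11 - 5) = 41*6 = 246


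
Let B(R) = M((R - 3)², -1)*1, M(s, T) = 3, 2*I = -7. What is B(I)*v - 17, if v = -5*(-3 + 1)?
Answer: 13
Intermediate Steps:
I = -7/2 (I = (½)*(-7) = -7/2 ≈ -3.5000)
B(R) = 3 (B(R) = 3*1 = 3)
v = 10 (v = -5*(-2) = 10)
B(I)*v - 17 = 3*10 - 17 = 30 - 17 = 13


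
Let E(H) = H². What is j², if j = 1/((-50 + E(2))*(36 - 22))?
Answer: 1/414736 ≈ 2.4112e-6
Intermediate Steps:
j = -1/644 (j = 1/((-50 + 2²)*(36 - 22)) = 1/((-50 + 4)*14) = 1/(-46*14) = 1/(-644) = -1/644 ≈ -0.0015528)
j² = (-1/644)² = 1/414736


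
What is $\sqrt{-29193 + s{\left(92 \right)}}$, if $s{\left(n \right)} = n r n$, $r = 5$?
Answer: $\sqrt{13127} \approx 114.57$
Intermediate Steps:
$s{\left(n \right)} = 5 n^{2}$ ($s{\left(n \right)} = n 5 n = 5 n n = 5 n^{2}$)
$\sqrt{-29193 + s{\left(92 \right)}} = \sqrt{-29193 + 5 \cdot 92^{2}} = \sqrt{-29193 + 5 \cdot 8464} = \sqrt{-29193 + 42320} = \sqrt{13127}$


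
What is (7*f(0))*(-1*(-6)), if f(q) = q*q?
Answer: 0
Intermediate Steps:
f(q) = q²
(7*f(0))*(-1*(-6)) = (7*0²)*(-1*(-6)) = (7*0)*6 = 0*6 = 0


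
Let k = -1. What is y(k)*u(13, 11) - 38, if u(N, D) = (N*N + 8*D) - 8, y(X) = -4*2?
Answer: -2030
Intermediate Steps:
y(X) = -8
u(N, D) = -8 + N**2 + 8*D (u(N, D) = (N**2 + 8*D) - 8 = -8 + N**2 + 8*D)
y(k)*u(13, 11) - 38 = -8*(-8 + 13**2 + 8*11) - 38 = -8*(-8 + 169 + 88) - 38 = -8*249 - 38 = -1992 - 38 = -2030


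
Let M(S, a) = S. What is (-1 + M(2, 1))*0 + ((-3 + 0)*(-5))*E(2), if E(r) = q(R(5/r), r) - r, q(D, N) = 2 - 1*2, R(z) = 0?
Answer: -30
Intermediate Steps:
q(D, N) = 0 (q(D, N) = 2 - 2 = 0)
E(r) = -r (E(r) = 0 - r = -r)
(-1 + M(2, 1))*0 + ((-3 + 0)*(-5))*E(2) = (-1 + 2)*0 + ((-3 + 0)*(-5))*(-1*2) = 1*0 - 3*(-5)*(-2) = 0 + 15*(-2) = 0 - 30 = -30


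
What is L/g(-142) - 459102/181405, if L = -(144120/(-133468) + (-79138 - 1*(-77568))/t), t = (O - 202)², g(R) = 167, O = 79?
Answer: -5513623270774766/2184716398682115 ≈ -2.5237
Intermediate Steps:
t = 15129 (t = (79 - 202)² = (-123)² = 15129)
L = 597484060/504809343 (L = -(144120/(-133468) + (-79138 - 1*(-77568))/15129) = -(144120*(-1/133468) + (-79138 + 77568)*(1/15129)) = -(-36030/33367 - 1570*1/15129) = -(-36030/33367 - 1570/15129) = -1*(-597484060/504809343) = 597484060/504809343 ≈ 1.1836)
L/g(-142) - 459102/181405 = (597484060/504809343)/167 - 459102/181405 = (597484060/504809343)*(1/167) - 459102*1/181405 = 597484060/84303160281 - 65586/25915 = -5513623270774766/2184716398682115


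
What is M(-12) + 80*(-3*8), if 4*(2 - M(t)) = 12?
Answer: -1921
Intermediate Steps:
M(t) = -1 (M(t) = 2 - ¼*12 = 2 - 3 = -1)
M(-12) + 80*(-3*8) = -1 + 80*(-3*8) = -1 + 80*(-24) = -1 - 1920 = -1921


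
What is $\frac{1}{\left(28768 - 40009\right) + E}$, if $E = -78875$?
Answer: $- \frac{1}{90116} \approx -1.1097 \cdot 10^{-5}$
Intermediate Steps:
$\frac{1}{\left(28768 - 40009\right) + E} = \frac{1}{\left(28768 - 40009\right) - 78875} = \frac{1}{-11241 - 78875} = \frac{1}{-90116} = - \frac{1}{90116}$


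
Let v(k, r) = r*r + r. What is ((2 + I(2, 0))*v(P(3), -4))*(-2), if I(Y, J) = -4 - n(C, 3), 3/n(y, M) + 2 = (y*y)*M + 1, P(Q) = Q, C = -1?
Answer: 84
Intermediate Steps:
n(y, M) = 3/(-1 + M*y²) (n(y, M) = 3/(-2 + ((y*y)*M + 1)) = 3/(-2 + (y²*M + 1)) = 3/(-2 + (M*y² + 1)) = 3/(-2 + (1 + M*y²)) = 3/(-1 + M*y²))
I(Y, J) = -11/2 (I(Y, J) = -4 - 3/(-1 + 3*(-1)²) = -4 - 3/(-1 + 3*1) = -4 - 3/(-1 + 3) = -4 - 3/2 = -11/2)
v(k, r) = r + r² (v(k, r) = r² + r = r + r²)
((2 + I(2, 0))*v(P(3), -4))*(-2) = ((2 - 11/2)*(-4*(1 - 4)))*(-2) = -(-14)*(-3)*(-2) = -7/2*12*(-2) = -42*(-2) = 84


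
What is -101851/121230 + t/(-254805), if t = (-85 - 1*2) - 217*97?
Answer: -311864357/411866802 ≈ -0.75720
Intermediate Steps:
t = -21136 (t = (-85 - 2) - 21049 = -87 - 21049 = -21136)
-101851/121230 + t/(-254805) = -101851/121230 - 21136/(-254805) = -101851*1/121230 - 21136*(-1/254805) = -101851/121230 + 21136/254805 = -311864357/411866802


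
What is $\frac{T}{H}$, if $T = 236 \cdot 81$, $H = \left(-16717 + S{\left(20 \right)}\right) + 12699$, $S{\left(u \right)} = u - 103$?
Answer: $- \frac{6372}{1367} \approx -4.6613$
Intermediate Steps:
$S{\left(u \right)} = -103 + u$
$H = -4101$ ($H = \left(-16717 + \left(-103 + 20\right)\right) + 12699 = \left(-16717 - 83\right) + 12699 = -16800 + 12699 = -4101$)
$T = 19116$
$\frac{T}{H} = \frac{19116}{-4101} = 19116 \left(- \frac{1}{4101}\right) = - \frac{6372}{1367}$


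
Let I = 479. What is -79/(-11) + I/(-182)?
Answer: 9109/2002 ≈ 4.5499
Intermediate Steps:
-79/(-11) + I/(-182) = -79/(-11) + 479/(-182) = -79*(-1/11) + 479*(-1/182) = 79/11 - 479/182 = 9109/2002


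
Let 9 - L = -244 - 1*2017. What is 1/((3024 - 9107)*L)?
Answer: -1/13808410 ≈ -7.2420e-8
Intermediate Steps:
L = 2270 (L = 9 - (-244 - 1*2017) = 9 - (-244 - 2017) = 9 - 1*(-2261) = 9 + 2261 = 2270)
1/((3024 - 9107)*L) = 1/((3024 - 9107)*2270) = (1/2270)/(-6083) = -1/6083*1/2270 = -1/13808410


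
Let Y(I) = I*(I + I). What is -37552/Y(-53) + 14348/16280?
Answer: -66342437/11432630 ≈ -5.8029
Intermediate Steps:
Y(I) = 2*I² (Y(I) = I*(2*I) = 2*I²)
-37552/Y(-53) + 14348/16280 = -37552/(2*(-53)²) + 14348/16280 = -37552/(2*2809) + 14348*(1/16280) = -37552/5618 + 3587/4070 = -37552*1/5618 + 3587/4070 = -18776/2809 + 3587/4070 = -66342437/11432630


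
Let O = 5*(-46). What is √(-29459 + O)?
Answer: I*√29689 ≈ 172.3*I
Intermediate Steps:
O = -230
√(-29459 + O) = √(-29459 - 230) = √(-29689) = I*√29689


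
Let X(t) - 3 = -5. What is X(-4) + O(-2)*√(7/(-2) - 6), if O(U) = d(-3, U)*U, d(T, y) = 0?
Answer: -2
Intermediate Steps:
X(t) = -2 (X(t) = 3 - 5 = -2)
O(U) = 0 (O(U) = 0*U = 0)
X(-4) + O(-2)*√(7/(-2) - 6) = -2 + 0*√(7/(-2) - 6) = -2 + 0*√(7*(-½) - 6) = -2 + 0*√(-7/2 - 6) = -2 + 0*√(-19/2) = -2 + 0*(I*√38/2) = -2 + 0 = -2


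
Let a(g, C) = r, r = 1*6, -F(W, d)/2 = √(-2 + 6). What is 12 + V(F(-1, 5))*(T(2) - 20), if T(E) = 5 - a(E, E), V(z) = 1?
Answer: -9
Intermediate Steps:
F(W, d) = -4 (F(W, d) = -2*√(-2 + 6) = -2*√4 = -2*2 = -4)
r = 6
a(g, C) = 6
T(E) = -1 (T(E) = 5 - 1*6 = 5 - 6 = -1)
12 + V(F(-1, 5))*(T(2) - 20) = 12 + 1*(-1 - 20) = 12 + 1*(-21) = 12 - 21 = -9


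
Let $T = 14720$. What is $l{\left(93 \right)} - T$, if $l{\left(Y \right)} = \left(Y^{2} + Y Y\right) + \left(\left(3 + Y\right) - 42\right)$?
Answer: $2632$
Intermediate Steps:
$l{\left(Y \right)} = -39 + Y + 2 Y^{2}$ ($l{\left(Y \right)} = \left(Y^{2} + Y^{2}\right) + \left(-39 + Y\right) = 2 Y^{2} + \left(-39 + Y\right) = -39 + Y + 2 Y^{2}$)
$l{\left(93 \right)} - T = \left(-39 + 93 + 2 \cdot 93^{2}\right) - 14720 = \left(-39 + 93 + 2 \cdot 8649\right) - 14720 = \left(-39 + 93 + 17298\right) - 14720 = 17352 - 14720 = 2632$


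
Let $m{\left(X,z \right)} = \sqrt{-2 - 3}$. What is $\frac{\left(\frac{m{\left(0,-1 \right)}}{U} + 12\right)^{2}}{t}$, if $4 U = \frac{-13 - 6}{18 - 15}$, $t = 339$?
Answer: $\frac{17088}{40793} - \frac{96 i \sqrt{5}}{2147} \approx 0.4189 - 0.099983 i$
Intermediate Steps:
$U = - \frac{19}{12}$ ($U = \frac{\left(-13 - 6\right) \frac{1}{18 - 15}}{4} = \frac{\left(-19\right) \frac{1}{3}}{4} = \frac{1}{4} \left(- \frac{19}{3}\right) = - \frac{19}{12} \approx -1.5833$)
$m{\left(X,z \right)} = i \sqrt{5}$ ($m{\left(X,z \right)} = \sqrt{-5} = i \sqrt{5}$)
$\frac{\left(\frac{m{\left(0,-1 \right)}}{U} + 12\right)^{2}}{t} = \frac{\left(\frac{i \sqrt{5}}{- \frac{19}{12}} + 12\right)^{2}}{339} = \left(i \sqrt{5} \left(- \frac{12}{19}\right) + 12\right)^{2} \cdot \frac{1}{339} = \left(- \frac{12 i \sqrt{5}}{19} + 12\right)^{2} \cdot \frac{1}{339} = \left(12 - \frac{12 i \sqrt{5}}{19}\right)^{2} \cdot \frac{1}{339} = \frac{\left(12 - \frac{12 i \sqrt{5}}{19}\right)^{2}}{339}$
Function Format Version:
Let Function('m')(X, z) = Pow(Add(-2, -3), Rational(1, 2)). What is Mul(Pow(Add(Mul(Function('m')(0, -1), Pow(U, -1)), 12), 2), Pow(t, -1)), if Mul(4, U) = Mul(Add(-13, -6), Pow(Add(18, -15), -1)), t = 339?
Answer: Add(Rational(17088, 40793), Mul(Rational(-96, 2147), I, Pow(5, Rational(1, 2)))) ≈ Add(0.41890, Mul(-0.099983, I))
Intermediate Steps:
U = Rational(-19, 12) (U = Mul(Rational(1, 4), Mul(Add(-13, -6), Pow(Add(18, -15), -1))) = Mul(Rational(1, 4), Mul(-19, Pow(3, -1))) = Mul(Rational(1, 4), Mul(-19, Rational(1, 3))) = Mul(Rational(1, 4), Rational(-19, 3)) = Rational(-19, 12) ≈ -1.5833)
Function('m')(X, z) = Mul(I, Pow(5, Rational(1, 2))) (Function('m')(X, z) = Pow(-5, Rational(1, 2)) = Mul(I, Pow(5, Rational(1, 2))))
Mul(Pow(Add(Mul(Function('m')(0, -1), Pow(U, -1)), 12), 2), Pow(t, -1)) = Mul(Pow(Add(Mul(Mul(I, Pow(5, Rational(1, 2))), Pow(Rational(-19, 12), -1)), 12), 2), Pow(339, -1)) = Mul(Pow(Add(Mul(Mul(I, Pow(5, Rational(1, 2))), Rational(-12, 19)), 12), 2), Rational(1, 339)) = Mul(Pow(Add(Mul(Rational(-12, 19), I, Pow(5, Rational(1, 2))), 12), 2), Rational(1, 339)) = Mul(Pow(Add(12, Mul(Rational(-12, 19), I, Pow(5, Rational(1, 2)))), 2), Rational(1, 339)) = Mul(Rational(1, 339), Pow(Add(12, Mul(Rational(-12, 19), I, Pow(5, Rational(1, 2)))), 2))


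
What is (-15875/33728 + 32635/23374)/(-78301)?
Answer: -11768565/995632920256 ≈ -1.1820e-5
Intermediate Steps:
(-15875/33728 + 32635/23374)/(-78301) = (-15875*1/33728 + 32635*(1/23374))*(-1/78301) = (-15875/33728 + 32635/23374)*(-1/78301) = (11768565/12715456)*(-1/78301) = -11768565/995632920256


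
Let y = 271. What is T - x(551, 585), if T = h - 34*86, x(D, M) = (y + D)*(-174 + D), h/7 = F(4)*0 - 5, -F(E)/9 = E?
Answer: -312853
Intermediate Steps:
F(E) = -9*E
h = -35 (h = 7*(-9*4*0 - 5) = 7*(-36*0 - 5) = 7*(0 - 5) = 7*(-5) = -35)
x(D, M) = (-174 + D)*(271 + D) (x(D, M) = (271 + D)*(-174 + D) = (-174 + D)*(271 + D))
T = -2959 (T = -35 - 34*86 = -35 - 2924 = -2959)
T - x(551, 585) = -2959 - (-47154 + 551² + 97*551) = -2959 - (-47154 + 303601 + 53447) = -2959 - 1*309894 = -2959 - 309894 = -312853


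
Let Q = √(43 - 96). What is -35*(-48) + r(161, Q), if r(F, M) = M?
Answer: 1680 + I*√53 ≈ 1680.0 + 7.2801*I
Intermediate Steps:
Q = I*√53 (Q = √(-53) = I*√53 ≈ 7.2801*I)
-35*(-48) + r(161, Q) = -35*(-48) + I*√53 = 1680 + I*√53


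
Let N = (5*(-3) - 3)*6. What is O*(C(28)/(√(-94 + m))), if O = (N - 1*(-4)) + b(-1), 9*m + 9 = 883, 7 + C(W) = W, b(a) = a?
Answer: -945*√7/2 ≈ -1250.1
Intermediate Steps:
C(W) = -7 + W
m = 874/9 (m = -1 + (⅑)*883 = -1 + 883/9 = 874/9 ≈ 97.111)
N = -108 (N = (-15 - 3)*6 = -18*6 = -108)
O = -105 (O = (-108 - 1*(-4)) - 1 = (-108 + 4) - 1 = -104 - 1 = -105)
O*(C(28)/(√(-94 + m))) = -105*(-7 + 28)/(√(-94 + 874/9)) = -2205/(√(28/9)) = -2205/(2*√7/3) = -2205*3*√7/14 = -945*√7/2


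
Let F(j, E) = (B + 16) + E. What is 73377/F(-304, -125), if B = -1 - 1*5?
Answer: -73377/115 ≈ -638.06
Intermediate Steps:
B = -6 (B = -1 - 5 = -6)
F(j, E) = 10 + E (F(j, E) = (-6 + 16) + E = 10 + E)
73377/F(-304, -125) = 73377/(10 - 125) = 73377/(-115) = 73377*(-1/115) = -73377/115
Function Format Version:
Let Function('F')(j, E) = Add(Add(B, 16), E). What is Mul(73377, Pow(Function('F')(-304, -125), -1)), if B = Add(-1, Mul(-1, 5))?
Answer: Rational(-73377, 115) ≈ -638.06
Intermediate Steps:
B = -6 (B = Add(-1, -5) = -6)
Function('F')(j, E) = Add(10, E) (Function('F')(j, E) = Add(Add(-6, 16), E) = Add(10, E))
Mul(73377, Pow(Function('F')(-304, -125), -1)) = Mul(73377, Pow(Add(10, -125), -1)) = Mul(73377, Pow(-115, -1)) = Mul(73377, Rational(-1, 115)) = Rational(-73377, 115)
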